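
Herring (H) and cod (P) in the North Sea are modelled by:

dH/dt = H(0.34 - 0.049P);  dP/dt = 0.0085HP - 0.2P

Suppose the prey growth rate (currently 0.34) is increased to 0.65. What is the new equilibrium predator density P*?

P* ≈ 13.3

At the interior fixed point, setting dH/dt = 0 with H > 0 fixes P* = (prey growth rate)/(HP coefficient) — independent of the other coefficients.
With the change, P* = 0.65/0.049 = 13.3; it rises from 6.94.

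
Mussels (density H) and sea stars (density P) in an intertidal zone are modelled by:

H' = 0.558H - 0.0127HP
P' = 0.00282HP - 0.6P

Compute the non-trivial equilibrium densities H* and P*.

H* ≈ 213, P* ≈ 43.9

Set dP/dt = 0 with P > 0: 0.00282H - 0.6 = 0, so H* = 0.6/0.00282 = 213.
Set dH/dt = 0 with H > 0: 0.558 - 0.0127P = 0, so P* = 0.558/0.0127 = 43.9.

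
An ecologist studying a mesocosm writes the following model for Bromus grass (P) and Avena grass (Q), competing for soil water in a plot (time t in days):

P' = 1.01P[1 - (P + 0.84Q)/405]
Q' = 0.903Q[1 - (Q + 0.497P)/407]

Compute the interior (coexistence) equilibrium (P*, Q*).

Setting both brackets to zero gives the nullclines P + 0.84Q = 405 and 0.497P + Q = 407.
Substituting Q = 407 - 0.497P into the first: P(1 - 0.84·0.497) = 405 - 0.84·407.
So P* = 63.1/0.583 = 108, and then Q* = 407 - 0.497·108 = 353.

P* ≈ 108, Q* ≈ 353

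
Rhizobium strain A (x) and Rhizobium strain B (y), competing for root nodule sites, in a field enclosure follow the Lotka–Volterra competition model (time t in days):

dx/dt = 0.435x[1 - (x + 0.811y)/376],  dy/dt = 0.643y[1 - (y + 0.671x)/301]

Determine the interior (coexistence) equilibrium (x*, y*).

x* ≈ 289, y* ≈ 107

Setting both brackets to zero gives the nullclines x + 0.811y = 376 and 0.671x + y = 301.
Substituting y = 301 - 0.671x into the first: x(1 - 0.811·0.671) = 376 - 0.811·301.
So x* = 132/0.456 = 289, and then y* = 301 - 0.671·289 = 107.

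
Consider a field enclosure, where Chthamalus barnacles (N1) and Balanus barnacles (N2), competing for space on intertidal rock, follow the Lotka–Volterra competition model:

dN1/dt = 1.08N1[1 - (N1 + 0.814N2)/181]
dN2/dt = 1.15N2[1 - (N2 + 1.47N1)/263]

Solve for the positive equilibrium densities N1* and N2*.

Setting both brackets to zero gives the nullclines N1 + 0.814N2 = 181 and 1.47N1 + N2 = 263.
Substituting N2 = 263 - 1.47N1 into the first: N1(1 - 0.814·1.47) = 181 - 0.814·263.
So N1* = -33.1/-0.197 = 168, and then N2* = 263 - 1.47·168 = 15.6.

N1* ≈ 168, N2* ≈ 15.6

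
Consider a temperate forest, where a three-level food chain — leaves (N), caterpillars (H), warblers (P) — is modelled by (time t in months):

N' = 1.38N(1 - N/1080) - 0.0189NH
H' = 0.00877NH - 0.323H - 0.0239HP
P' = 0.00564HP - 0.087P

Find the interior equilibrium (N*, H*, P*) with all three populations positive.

From dP/dt = 0: 0.00564H* = 0.087, so H* = 15.4.
From dN/dt = 0: 1.38(1 - N*/1080) = 0.0189·15.4, giving N* = 1080·(1 - 0.211) = 852.
From dH/dt = 0: 0.00877·852 - 0.323 = 0.0239P*, so P* = 7.15/0.0239 = 299.

N* ≈ 852, H* ≈ 15.4, P* ≈ 299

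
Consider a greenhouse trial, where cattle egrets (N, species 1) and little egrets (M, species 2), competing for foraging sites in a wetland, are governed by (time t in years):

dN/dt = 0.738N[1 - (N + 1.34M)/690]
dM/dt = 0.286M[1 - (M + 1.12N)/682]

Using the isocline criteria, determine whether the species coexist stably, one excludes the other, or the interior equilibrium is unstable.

unstable coexistence (outcome depends on initial conditions)

Compare the nullcline intercepts: K1/α12 = 690/1.34 = 515 < K2 = 682; K2/α21 = 682/1.12 = 609 < K1 = 690.
Since both are reversed, neither can invade when rare; the interior point is a saddle.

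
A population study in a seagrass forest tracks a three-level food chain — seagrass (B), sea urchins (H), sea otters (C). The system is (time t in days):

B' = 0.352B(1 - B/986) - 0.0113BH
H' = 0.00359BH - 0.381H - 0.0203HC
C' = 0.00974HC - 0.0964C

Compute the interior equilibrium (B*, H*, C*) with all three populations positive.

B* ≈ 673, H* ≈ 9.9, C* ≈ 100

From dC/dt = 0: 0.00974H* = 0.0964, so H* = 9.9.
From dB/dt = 0: 0.352(1 - B*/986) = 0.0113·9.9, giving B* = 986·(1 - 0.318) = 673.
From dH/dt = 0: 0.00359·673 - 0.381 = 0.0203C*, so C* = 2.03/0.0203 = 100.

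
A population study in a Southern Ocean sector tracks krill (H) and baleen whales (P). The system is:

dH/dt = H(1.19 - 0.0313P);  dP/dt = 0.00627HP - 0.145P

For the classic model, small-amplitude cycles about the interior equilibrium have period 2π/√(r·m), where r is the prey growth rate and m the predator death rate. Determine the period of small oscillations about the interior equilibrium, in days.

Here r = 1.19 and m = 0.145, so r·m = 0.173.
ω = √0.173 = 0.415 per day, hence T = 2π/ω ≈ 15.1 days.

T ≈ 15.1 days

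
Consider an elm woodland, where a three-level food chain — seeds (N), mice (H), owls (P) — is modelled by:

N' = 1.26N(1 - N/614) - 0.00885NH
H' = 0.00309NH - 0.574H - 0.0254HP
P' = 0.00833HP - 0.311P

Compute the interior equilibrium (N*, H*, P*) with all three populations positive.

From dP/dt = 0: 0.00833H* = 0.311, so H* = 37.3.
From dN/dt = 0: 1.26(1 - N*/614) = 0.00885·37.3, giving N* = 614·(1 - 0.262) = 453.
From dH/dt = 0: 0.00309·453 - 0.574 = 0.0254P*, so P* = 0.826/0.0254 = 32.5.

N* ≈ 453, H* ≈ 37.3, P* ≈ 32.5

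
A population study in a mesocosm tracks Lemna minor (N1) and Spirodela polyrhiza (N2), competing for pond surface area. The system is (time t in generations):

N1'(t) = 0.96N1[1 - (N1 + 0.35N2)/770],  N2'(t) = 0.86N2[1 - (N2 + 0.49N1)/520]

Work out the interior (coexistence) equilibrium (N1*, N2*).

Setting both brackets to zero gives the nullclines N1 + 0.35N2 = 770 and 0.49N1 + N2 = 520.
Substituting N2 = 520 - 0.49N1 into the first: N1(1 - 0.35·0.49) = 770 - 0.35·520.
So N1* = 588/0.829 = 710, and then N2* = 520 - 0.49·710 = 172.

N1* ≈ 710, N2* ≈ 172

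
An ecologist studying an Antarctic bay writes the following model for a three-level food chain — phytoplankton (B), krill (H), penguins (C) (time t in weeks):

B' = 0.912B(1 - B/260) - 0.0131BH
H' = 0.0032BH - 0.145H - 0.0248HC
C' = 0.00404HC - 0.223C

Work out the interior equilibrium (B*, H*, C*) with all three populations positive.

B* ≈ 53.9, H* ≈ 55.2, C* ≈ 1.1

From dC/dt = 0: 0.00404H* = 0.223, so H* = 55.2.
From dB/dt = 0: 0.912(1 - B*/260) = 0.0131·55.2, giving B* = 260·(1 - 0.793) = 53.9.
From dH/dt = 0: 0.0032·53.9 - 0.145 = 0.0248C*, so C* = 0.0273/0.0248 = 1.1.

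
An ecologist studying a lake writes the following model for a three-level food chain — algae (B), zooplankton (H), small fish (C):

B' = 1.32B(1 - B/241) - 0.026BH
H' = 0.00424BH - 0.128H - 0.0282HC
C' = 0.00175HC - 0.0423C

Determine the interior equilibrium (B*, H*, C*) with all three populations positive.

From dC/dt = 0: 0.00175H* = 0.0423, so H* = 24.2.
From dB/dt = 0: 1.32(1 - B*/241) = 0.026·24.2, giving B* = 241·(1 - 0.476) = 126.
From dH/dt = 0: 0.00424·126 - 0.128 = 0.0282C*, so C* = 0.407/0.0282 = 14.4.

B* ≈ 126, H* ≈ 24.2, C* ≈ 14.4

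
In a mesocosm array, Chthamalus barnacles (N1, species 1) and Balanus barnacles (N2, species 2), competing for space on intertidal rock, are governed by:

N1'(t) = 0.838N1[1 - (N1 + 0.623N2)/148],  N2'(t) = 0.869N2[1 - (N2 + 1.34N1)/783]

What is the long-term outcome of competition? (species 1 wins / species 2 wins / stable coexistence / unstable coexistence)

Compare the nullcline intercepts: K1/α12 = 148/0.623 = 238 < K2 = 783; K2/α21 = 783/1.34 = 584 > K1 = 148.
Since the inequalities point opposite ways, species 2 can invade but species 1 cannot.

species 2 excludes species 1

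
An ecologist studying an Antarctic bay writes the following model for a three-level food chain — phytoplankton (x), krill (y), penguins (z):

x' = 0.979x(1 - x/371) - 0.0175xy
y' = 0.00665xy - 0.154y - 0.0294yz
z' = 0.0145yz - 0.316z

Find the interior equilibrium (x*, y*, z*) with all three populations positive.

From dz/dt = 0: 0.0145y* = 0.316, so y* = 21.8.
From dx/dt = 0: 0.979(1 - x*/371) = 0.0175·21.8, giving x* = 371·(1 - 0.39) = 226.
From dy/dt = 0: 0.00665·226 - 0.154 = 0.0294z*, so z* = 1.35/0.0294 = 46.

x* ≈ 226, y* ≈ 21.8, z* ≈ 46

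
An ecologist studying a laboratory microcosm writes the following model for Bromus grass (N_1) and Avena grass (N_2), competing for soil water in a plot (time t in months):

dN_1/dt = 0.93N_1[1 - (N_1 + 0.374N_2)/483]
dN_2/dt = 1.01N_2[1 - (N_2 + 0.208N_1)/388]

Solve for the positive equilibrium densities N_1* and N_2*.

N_1* ≈ 366, N_2* ≈ 312

Setting both brackets to zero gives the nullclines N_1 + 0.374N_2 = 483 and 0.208N_1 + N_2 = 388.
Substituting N_2 = 388 - 0.208N_1 into the first: N_1(1 - 0.374·0.208) = 483 - 0.374·388.
So N_1* = 338/0.922 = 366, and then N_2* = 388 - 0.208·366 = 312.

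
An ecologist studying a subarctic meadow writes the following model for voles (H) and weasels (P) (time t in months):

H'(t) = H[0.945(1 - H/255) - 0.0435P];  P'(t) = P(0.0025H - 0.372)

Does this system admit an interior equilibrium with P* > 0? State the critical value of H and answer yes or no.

Threshold H = 149; K > 149, so yes, the predator persists.

The predator equation gives dP/dt > 0 only when H > 0.372/0.0025 = 149.
Without the predator, H → K = 255. Since 255 > 149, the predator can invade and persist.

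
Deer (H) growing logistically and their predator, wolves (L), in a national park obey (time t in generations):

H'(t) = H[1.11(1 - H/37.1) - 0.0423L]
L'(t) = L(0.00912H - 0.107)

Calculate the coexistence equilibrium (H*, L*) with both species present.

H* ≈ 11.7, L* ≈ 17.9

From dL/dt = 0 with L > 0: 0.00912H* = 0.107, so H* = 11.7.
Substitute into dH/dt = 0: 1.11(1 - 11.7/37.1) = 0.0423L*.
The bracket is 0.684, giving L* = 0.759/0.0423 = 17.9.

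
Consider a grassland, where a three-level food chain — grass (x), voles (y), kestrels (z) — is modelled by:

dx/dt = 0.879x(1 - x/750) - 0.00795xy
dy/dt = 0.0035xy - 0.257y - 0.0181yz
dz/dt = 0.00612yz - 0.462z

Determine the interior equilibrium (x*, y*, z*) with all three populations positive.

From dz/dt = 0: 0.00612y* = 0.462, so y* = 75.5.
From dx/dt = 0: 0.879(1 - x*/750) = 0.00795·75.5, giving x* = 750·(1 - 0.683) = 238.
From dy/dt = 0: 0.0035·238 - 0.257 = 0.0181z*, so z* = 0.576/0.0181 = 31.8.

x* ≈ 238, y* ≈ 75.5, z* ≈ 31.8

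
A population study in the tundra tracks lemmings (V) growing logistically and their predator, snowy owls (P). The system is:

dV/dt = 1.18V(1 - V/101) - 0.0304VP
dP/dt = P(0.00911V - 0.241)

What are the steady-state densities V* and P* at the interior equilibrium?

From dP/dt = 0 with P > 0: 0.00911V* = 0.241, so V* = 26.5.
Substitute into dV/dt = 0: 1.18(1 - 26.5/101) = 0.0304P*.
The bracket is 0.738, giving P* = 0.871/0.0304 = 28.6.

V* ≈ 26.5, P* ≈ 28.6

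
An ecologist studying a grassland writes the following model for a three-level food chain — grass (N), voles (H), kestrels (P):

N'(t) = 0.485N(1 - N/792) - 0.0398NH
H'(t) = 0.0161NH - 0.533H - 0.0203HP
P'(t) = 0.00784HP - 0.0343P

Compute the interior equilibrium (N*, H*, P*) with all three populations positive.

N* ≈ 508, H* ≈ 4.38, P* ≈ 376

From dP/dt = 0: 0.00784H* = 0.0343, so H* = 4.38.
From dN/dt = 0: 0.485(1 - N*/792) = 0.0398·4.38, giving N* = 792·(1 - 0.359) = 508.
From dH/dt = 0: 0.0161·508 - 0.533 = 0.0203P*, so P* = 7.64/0.0203 = 376.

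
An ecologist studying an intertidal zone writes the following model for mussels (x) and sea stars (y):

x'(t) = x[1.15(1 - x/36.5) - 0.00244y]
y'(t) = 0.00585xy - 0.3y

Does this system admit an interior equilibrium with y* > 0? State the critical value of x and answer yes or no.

Threshold x = 51.3; K < 51.3, so no, the predator goes extinct.

The predator equation gives dy/dt > 0 only when x > 0.3/0.00585 = 51.3.
Without the predator, x → K = 36.5. Since 36.5 < 51.3, the predator cannot invade.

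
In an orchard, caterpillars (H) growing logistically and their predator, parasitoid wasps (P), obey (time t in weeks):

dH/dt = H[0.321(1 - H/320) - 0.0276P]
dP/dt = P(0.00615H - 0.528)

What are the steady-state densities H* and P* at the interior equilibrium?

From dP/dt = 0 with P > 0: 0.00615H* = 0.528, so H* = 85.9.
Substitute into dH/dt = 0: 0.321(1 - 85.9/320) = 0.0276P*.
The bracket is 0.732, giving P* = 0.235/0.0276 = 8.51.

H* ≈ 85.9, P* ≈ 8.51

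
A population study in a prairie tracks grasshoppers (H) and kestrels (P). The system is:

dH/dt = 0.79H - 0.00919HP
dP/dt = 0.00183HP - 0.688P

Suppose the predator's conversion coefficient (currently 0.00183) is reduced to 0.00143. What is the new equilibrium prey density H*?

H* ≈ 481

At the interior fixed point, setting dP/dt = 0 with P > 0 fixes H* = (predator death rate)/(HP coefficient) — independent of the other coefficients.
With the change, H* = 0.688/0.00143 = 481; it rises from 376.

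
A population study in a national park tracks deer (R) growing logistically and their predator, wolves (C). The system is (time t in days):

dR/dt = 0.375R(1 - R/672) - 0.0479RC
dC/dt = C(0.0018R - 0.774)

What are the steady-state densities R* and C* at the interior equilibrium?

From dC/dt = 0 with C > 0: 0.0018R* = 0.774, so R* = 430.
Substitute into dR/dt = 0: 0.375(1 - 430/672) = 0.0479C*.
The bracket is 0.36, giving C* = 0.135/0.0479 = 2.82.

R* ≈ 430, C* ≈ 2.82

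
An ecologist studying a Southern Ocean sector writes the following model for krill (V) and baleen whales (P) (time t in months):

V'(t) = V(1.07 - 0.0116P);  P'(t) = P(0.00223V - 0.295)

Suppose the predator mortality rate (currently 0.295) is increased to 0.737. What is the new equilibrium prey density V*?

V* ≈ 330

At the interior fixed point, setting dP/dt = 0 with P > 0 fixes V* = (predator death rate)/(VP coefficient) — independent of the other coefficients.
With the change, V* = 0.737/0.00223 = 330; it rises from 132.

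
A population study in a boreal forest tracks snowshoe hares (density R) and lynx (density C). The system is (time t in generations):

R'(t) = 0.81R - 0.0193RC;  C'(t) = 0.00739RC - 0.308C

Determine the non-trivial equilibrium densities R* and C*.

R* ≈ 41.7, C* ≈ 42

Set dC/dt = 0 with C > 0: 0.00739R - 0.308 = 0, so R* = 0.308/0.00739 = 41.7.
Set dR/dt = 0 with R > 0: 0.81 - 0.0193C = 0, so C* = 0.81/0.0193 = 42.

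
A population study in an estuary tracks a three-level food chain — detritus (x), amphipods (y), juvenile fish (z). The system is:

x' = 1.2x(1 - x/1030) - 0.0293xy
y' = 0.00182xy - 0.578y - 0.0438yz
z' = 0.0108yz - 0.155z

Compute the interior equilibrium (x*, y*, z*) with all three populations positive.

x* ≈ 669, y* ≈ 14.4, z* ≈ 14.6

From dz/dt = 0: 0.0108y* = 0.155, so y* = 14.4.
From dx/dt = 0: 1.2(1 - x*/1030) = 0.0293·14.4, giving x* = 1030·(1 - 0.35) = 669.
From dy/dt = 0: 0.00182·669 - 0.578 = 0.0438z*, so z* = 0.64/0.0438 = 14.6.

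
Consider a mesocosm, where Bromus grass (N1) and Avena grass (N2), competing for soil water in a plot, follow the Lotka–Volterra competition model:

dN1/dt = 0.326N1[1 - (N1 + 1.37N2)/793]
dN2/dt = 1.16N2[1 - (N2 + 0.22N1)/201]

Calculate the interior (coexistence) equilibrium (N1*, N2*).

Setting both brackets to zero gives the nullclines N1 + 1.37N2 = 793 and 0.22N1 + N2 = 201.
Substituting N2 = 201 - 0.22N1 into the first: N1(1 - 1.37·0.22) = 793 - 1.37·201.
So N1* = 518/0.699 = 741, and then N2* = 201 - 0.22·741 = 38.

N1* ≈ 741, N2* ≈ 38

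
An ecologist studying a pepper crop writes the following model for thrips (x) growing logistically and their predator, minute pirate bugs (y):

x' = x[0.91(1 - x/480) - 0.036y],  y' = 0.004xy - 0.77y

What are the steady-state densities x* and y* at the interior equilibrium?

From dy/dt = 0 with y > 0: 0.004x* = 0.77, so x* = 192.
Substitute into dx/dt = 0: 0.91(1 - 192/480) = 0.036y*.
The bracket is 0.599, giving y* = 0.545/0.036 = 15.1.

x* ≈ 192, y* ≈ 15.1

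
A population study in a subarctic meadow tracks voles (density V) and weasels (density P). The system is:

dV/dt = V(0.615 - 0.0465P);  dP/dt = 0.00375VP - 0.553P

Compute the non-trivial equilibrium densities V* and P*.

V* ≈ 147, P* ≈ 13.2

Set dP/dt = 0 with P > 0: 0.00375V - 0.553 = 0, so V* = 0.553/0.00375 = 147.
Set dV/dt = 0 with V > 0: 0.615 - 0.0465P = 0, so P* = 0.615/0.0465 = 13.2.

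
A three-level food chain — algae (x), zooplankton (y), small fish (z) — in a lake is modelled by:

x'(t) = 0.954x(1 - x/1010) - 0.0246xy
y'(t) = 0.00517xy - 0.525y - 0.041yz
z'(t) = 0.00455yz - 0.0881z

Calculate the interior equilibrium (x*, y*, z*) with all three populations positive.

From dz/dt = 0: 0.00455y* = 0.0881, so y* = 19.4.
From dx/dt = 0: 0.954(1 - x*/1010) = 0.0246·19.4, giving x* = 1010·(1 - 0.499) = 506.
From dy/dt = 0: 0.00517·506 - 0.525 = 0.041z*, so z* = 2.09/0.041 = 51.

x* ≈ 506, y* ≈ 19.4, z* ≈ 51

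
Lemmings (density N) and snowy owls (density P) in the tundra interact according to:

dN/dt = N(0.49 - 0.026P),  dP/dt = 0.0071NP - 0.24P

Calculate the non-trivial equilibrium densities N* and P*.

Set dP/dt = 0 with P > 0: 0.0071N - 0.24 = 0, so N* = 0.24/0.0071 = 33.8.
Set dN/dt = 0 with N > 0: 0.49 - 0.026P = 0, so P* = 0.49/0.026 = 18.8.

N* ≈ 33.8, P* ≈ 18.8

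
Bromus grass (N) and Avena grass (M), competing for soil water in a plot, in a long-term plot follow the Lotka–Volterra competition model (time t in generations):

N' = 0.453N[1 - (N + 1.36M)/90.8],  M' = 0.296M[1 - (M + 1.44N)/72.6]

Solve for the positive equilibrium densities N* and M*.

Setting both brackets to zero gives the nullclines N + 1.36M = 90.8 and 1.44N + M = 72.6.
Substituting M = 72.6 - 1.44N into the first: N(1 - 1.36·1.44) = 90.8 - 1.36·72.6.
So N* = -7.94/-0.958 = 8.28, and then M* = 72.6 - 1.44·8.28 = 60.7.

N* ≈ 8.28, M* ≈ 60.7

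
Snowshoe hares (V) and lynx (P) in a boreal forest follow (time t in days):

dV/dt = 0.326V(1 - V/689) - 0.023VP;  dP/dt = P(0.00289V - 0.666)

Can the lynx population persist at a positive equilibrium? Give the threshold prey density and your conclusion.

Threshold V = 230; K > 230, so yes, the predator persists.

The predator equation gives dP/dt > 0 only when V > 0.666/0.00289 = 230.
Without the predator, V → K = 689. Since 689 > 230, the predator can invade and persist.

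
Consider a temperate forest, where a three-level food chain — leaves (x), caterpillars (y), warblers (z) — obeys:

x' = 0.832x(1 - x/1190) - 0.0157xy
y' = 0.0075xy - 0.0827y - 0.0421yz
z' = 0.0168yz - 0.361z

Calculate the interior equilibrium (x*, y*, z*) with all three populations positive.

From dz/dt = 0: 0.0168y* = 0.361, so y* = 21.5.
From dx/dt = 0: 0.832(1 - x*/1190) = 0.0157·21.5, giving x* = 1190·(1 - 0.405) = 707.
From dy/dt = 0: 0.0075·707 - 0.0827 = 0.0421z*, so z* = 5.22/0.0421 = 124.

x* ≈ 707, y* ≈ 21.5, z* ≈ 124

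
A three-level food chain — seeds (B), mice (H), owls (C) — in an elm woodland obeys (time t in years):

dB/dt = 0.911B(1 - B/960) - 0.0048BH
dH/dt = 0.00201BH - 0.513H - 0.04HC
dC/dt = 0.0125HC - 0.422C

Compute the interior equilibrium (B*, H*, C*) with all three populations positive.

From dC/dt = 0: 0.0125H* = 0.422, so H* = 33.8.
From dB/dt = 0: 0.911(1 - B*/960) = 0.0048·33.8, giving B* = 960·(1 - 0.178) = 789.
From dH/dt = 0: 0.00201·789 - 0.513 = 0.04C*, so C* = 1.07/0.04 = 26.8.

B* ≈ 789, H* ≈ 33.8, C* ≈ 26.8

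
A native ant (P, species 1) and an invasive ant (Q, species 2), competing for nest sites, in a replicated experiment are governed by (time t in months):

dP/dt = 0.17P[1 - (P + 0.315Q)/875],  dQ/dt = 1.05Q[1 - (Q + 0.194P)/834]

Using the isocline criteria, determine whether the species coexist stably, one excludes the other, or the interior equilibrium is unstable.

Compare the nullcline intercepts: K1/α12 = 875/0.315 = 2780 > K2 = 834; K2/α21 = 834/0.194 = 4300 > K1 = 875.
Since both inequalities hold, each species can invade when rare, so the interior equilibrium is stable.

stable coexistence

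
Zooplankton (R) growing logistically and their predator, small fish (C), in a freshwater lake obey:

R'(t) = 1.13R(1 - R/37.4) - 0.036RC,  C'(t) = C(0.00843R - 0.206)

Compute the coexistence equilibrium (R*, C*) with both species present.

From dC/dt = 0 with C > 0: 0.00843R* = 0.206, so R* = 24.4.
Substitute into dR/dt = 0: 1.13(1 - 24.4/37.4) = 0.036C*.
The bracket is 0.347, giving C* = 0.392/0.036 = 10.9.

R* ≈ 24.4, C* ≈ 10.9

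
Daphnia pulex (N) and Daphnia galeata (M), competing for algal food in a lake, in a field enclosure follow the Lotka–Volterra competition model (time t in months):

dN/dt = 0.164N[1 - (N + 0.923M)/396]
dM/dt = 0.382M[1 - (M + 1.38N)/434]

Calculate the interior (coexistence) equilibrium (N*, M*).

Setting both brackets to zero gives the nullclines N + 0.923M = 396 and 1.38N + M = 434.
Substituting M = 434 - 1.38N into the first: N(1 - 0.923·1.38) = 396 - 0.923·434.
So N* = -4.58/-0.274 = 16.7, and then M* = 434 - 1.38·16.7 = 411.

N* ≈ 16.7, M* ≈ 411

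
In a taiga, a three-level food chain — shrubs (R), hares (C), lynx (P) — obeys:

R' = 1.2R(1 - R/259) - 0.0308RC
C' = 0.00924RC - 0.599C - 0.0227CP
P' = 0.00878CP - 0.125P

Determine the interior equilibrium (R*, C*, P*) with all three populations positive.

From dP/dt = 0: 0.00878C* = 0.125, so C* = 14.2.
From dR/dt = 0: 1.2(1 - R*/259) = 0.0308·14.2, giving R* = 259·(1 - 0.365) = 164.
From dC/dt = 0: 0.00924·164 - 0.599 = 0.0227P*, so P* = 0.92/0.0227 = 40.5.

R* ≈ 164, C* ≈ 14.2, P* ≈ 40.5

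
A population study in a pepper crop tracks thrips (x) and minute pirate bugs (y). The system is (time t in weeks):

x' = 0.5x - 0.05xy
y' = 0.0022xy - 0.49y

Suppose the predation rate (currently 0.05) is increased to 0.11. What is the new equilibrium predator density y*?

y* ≈ 4.55

At the interior fixed point, setting dx/dt = 0 with x > 0 fixes y* = (prey growth rate)/(xy coefficient) — independent of the other coefficients.
With the change, y* = 0.5/0.11 = 4.55; it falls from 10.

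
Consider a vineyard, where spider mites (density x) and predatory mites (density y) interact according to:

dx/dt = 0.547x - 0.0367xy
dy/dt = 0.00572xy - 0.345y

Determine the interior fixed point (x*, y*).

x* ≈ 60.3, y* ≈ 14.9

Set dy/dt = 0 with y > 0: 0.00572x - 0.345 = 0, so x* = 0.345/0.00572 = 60.3.
Set dx/dt = 0 with x > 0: 0.547 - 0.0367y = 0, so y* = 0.547/0.0367 = 14.9.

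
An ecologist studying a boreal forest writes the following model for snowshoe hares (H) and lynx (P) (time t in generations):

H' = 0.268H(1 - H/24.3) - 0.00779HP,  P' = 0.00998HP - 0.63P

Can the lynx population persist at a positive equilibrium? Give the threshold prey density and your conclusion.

Threshold H = 63.1; K < 63.1, so no, the predator goes extinct.

The predator equation gives dP/dt > 0 only when H > 0.63/0.00998 = 63.1.
Without the predator, H → K = 24.3. Since 24.3 < 63.1, the predator cannot invade.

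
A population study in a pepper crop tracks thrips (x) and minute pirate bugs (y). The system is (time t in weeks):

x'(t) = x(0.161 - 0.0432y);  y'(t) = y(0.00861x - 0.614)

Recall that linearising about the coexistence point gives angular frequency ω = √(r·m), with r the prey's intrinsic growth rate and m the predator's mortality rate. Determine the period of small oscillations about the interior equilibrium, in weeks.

T ≈ 20 weeks

Here r = 0.161 and m = 0.614, so r·m = 0.0989.
ω = √0.0989 = 0.314 per week, hence T = 2π/ω ≈ 20 weeks.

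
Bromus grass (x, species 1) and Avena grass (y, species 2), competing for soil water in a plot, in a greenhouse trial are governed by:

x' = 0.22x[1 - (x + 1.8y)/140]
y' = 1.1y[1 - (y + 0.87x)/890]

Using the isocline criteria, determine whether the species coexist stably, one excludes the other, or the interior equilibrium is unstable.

Compare the nullcline intercepts: K1/α12 = 140/1.8 = 77.8 < K2 = 890; K2/α21 = 890/0.87 = 1020 > K1 = 140.
Since the inequalities point opposite ways, species 2 can invade but species 1 cannot.

species 2 excludes species 1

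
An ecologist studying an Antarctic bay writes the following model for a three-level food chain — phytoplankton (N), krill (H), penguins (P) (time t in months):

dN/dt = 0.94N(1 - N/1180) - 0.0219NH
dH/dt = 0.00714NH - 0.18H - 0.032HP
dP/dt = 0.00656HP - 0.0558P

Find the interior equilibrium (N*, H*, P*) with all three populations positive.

From dP/dt = 0: 0.00656H* = 0.0558, so H* = 8.51.
From dN/dt = 0: 0.94(1 - N*/1180) = 0.0219·8.51, giving N* = 1180·(1 - 0.198) = 946.
From dH/dt = 0: 0.00714·946 - 0.18 = 0.032P*, so P* = 6.58/0.032 = 205.

N* ≈ 946, H* ≈ 8.51, P* ≈ 205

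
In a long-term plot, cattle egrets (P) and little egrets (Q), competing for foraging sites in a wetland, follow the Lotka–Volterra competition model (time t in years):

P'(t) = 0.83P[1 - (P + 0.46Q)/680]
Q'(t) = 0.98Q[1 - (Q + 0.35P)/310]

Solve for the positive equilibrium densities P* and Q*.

P* ≈ 641, Q* ≈ 85.8

Setting both brackets to zero gives the nullclines P + 0.46Q = 680 and 0.35P + Q = 310.
Substituting Q = 310 - 0.35P into the first: P(1 - 0.46·0.35) = 680 - 0.46·310.
So P* = 537/0.839 = 641, and then Q* = 310 - 0.35·641 = 85.8.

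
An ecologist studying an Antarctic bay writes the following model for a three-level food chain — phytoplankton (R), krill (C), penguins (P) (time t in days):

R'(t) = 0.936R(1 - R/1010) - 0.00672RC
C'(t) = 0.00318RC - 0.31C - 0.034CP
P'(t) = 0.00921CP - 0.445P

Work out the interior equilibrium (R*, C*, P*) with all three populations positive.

R* ≈ 660, C* ≈ 48.3, P* ≈ 52.6

From dP/dt = 0: 0.00921C* = 0.445, so C* = 48.3.
From dR/dt = 0: 0.936(1 - R*/1010) = 0.00672·48.3, giving R* = 1010·(1 - 0.347) = 660.
From dC/dt = 0: 0.00318·660 - 0.31 = 0.034P*, so P* = 1.79/0.034 = 52.6.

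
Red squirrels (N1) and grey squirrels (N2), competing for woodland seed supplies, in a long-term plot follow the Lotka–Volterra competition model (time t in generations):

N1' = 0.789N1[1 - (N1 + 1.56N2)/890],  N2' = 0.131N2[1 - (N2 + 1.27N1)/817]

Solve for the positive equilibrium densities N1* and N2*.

Setting both brackets to zero gives the nullclines N1 + 1.56N2 = 890 and 1.27N1 + N2 = 817.
Substituting N2 = 817 - 1.27N1 into the first: N1(1 - 1.56·1.27) = 890 - 1.56·817.
So N1* = -385/-0.981 = 392, and then N2* = 817 - 1.27·392 = 319.

N1* ≈ 392, N2* ≈ 319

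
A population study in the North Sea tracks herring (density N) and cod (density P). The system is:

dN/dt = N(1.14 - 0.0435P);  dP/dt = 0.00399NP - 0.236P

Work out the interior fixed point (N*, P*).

N* ≈ 59.1, P* ≈ 26.2

Set dP/dt = 0 with P > 0: 0.00399N - 0.236 = 0, so N* = 0.236/0.00399 = 59.1.
Set dN/dt = 0 with N > 0: 1.14 - 0.0435P = 0, so P* = 1.14/0.0435 = 26.2.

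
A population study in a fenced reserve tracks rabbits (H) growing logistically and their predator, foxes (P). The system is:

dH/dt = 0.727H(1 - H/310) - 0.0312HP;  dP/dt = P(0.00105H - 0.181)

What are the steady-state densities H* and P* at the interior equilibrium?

H* ≈ 172, P* ≈ 10.3

From dP/dt = 0 with P > 0: 0.00105H* = 0.181, so H* = 172.
Substitute into dH/dt = 0: 0.727(1 - 172/310) = 0.0312P*.
The bracket is 0.444, giving P* = 0.323/0.0312 = 10.3.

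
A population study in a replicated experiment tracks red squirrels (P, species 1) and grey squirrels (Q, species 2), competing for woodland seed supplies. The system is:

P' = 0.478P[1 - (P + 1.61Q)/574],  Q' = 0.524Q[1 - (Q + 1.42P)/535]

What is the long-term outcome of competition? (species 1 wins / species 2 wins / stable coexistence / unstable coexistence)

unstable coexistence (outcome depends on initial conditions)

Compare the nullcline intercepts: K1/α12 = 574/1.61 = 357 < K2 = 535; K2/α21 = 535/1.42 = 377 < K1 = 574.
Since both are reversed, neither can invade when rare; the interior point is a saddle.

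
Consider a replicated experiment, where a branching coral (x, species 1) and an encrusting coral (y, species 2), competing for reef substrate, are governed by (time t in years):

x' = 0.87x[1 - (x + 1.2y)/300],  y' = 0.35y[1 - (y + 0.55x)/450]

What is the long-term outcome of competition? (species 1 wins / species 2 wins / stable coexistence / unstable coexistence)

species 2 excludes species 1

Compare the nullcline intercepts: K1/α12 = 300/1.2 = 250 < K2 = 450; K2/α21 = 450/0.55 = 818 > K1 = 300.
Since the inequalities point opposite ways, species 2 can invade but species 1 cannot.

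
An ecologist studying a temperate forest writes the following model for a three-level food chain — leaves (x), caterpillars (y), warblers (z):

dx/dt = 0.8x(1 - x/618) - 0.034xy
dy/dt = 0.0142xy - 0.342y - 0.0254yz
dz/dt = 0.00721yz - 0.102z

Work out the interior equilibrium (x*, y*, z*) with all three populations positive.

From dz/dt = 0: 0.00721y* = 0.102, so y* = 14.1.
From dx/dt = 0: 0.8(1 - x*/618) = 0.034·14.1, giving x* = 618·(1 - 0.601) = 246.
From dy/dt = 0: 0.0142·246 - 0.342 = 0.0254z*, so z* = 3.16/0.0254 = 124.

x* ≈ 246, y* ≈ 14.1, z* ≈ 124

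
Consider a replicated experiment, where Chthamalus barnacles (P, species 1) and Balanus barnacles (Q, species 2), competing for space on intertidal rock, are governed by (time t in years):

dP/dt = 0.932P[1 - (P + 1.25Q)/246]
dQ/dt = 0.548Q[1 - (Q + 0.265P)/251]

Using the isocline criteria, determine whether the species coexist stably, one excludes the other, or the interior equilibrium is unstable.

species 2 excludes species 1

Compare the nullcline intercepts: K1/α12 = 246/1.25 = 197 < K2 = 251; K2/α21 = 251/0.265 = 947 > K1 = 246.
Since the inequalities point opposite ways, species 2 can invade but species 1 cannot.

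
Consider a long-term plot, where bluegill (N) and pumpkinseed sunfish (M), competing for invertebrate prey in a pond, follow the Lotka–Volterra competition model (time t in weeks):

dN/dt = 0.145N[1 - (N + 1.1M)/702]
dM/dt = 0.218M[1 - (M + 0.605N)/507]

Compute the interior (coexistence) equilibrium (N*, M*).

Setting both brackets to zero gives the nullclines N + 1.1M = 702 and 0.605N + M = 507.
Substituting M = 507 - 0.605N into the first: N(1 - 1.1·0.605) = 702 - 1.1·507.
So N* = 144/0.335 = 431, and then M* = 507 - 0.605·431 = 246.

N* ≈ 431, M* ≈ 246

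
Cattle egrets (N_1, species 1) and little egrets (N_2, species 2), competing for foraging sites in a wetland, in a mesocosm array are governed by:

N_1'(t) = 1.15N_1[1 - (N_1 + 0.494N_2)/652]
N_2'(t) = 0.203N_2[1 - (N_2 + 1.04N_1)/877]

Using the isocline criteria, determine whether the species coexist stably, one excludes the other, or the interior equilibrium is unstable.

stable coexistence

Compare the nullcline intercepts: K1/α12 = 652/0.494 = 1320 > K2 = 877; K2/α21 = 877/1.04 = 843 > K1 = 652.
Since both inequalities hold, each species can invade when rare, so the interior equilibrium is stable.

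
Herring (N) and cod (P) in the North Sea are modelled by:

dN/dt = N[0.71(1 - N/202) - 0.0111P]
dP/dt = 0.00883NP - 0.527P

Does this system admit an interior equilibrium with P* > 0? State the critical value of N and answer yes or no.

Threshold N = 59.7; K > 59.7, so yes, the predator persists.

The predator equation gives dP/dt > 0 only when N > 0.527/0.00883 = 59.7.
Without the predator, N → K = 202. Since 202 > 59.7, the predator can invade and persist.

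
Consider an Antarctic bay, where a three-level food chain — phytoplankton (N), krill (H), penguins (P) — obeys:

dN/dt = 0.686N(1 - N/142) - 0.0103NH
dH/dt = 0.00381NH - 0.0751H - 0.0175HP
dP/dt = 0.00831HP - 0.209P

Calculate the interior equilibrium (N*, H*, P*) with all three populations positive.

N* ≈ 88.4, H* ≈ 25.2, P* ≈ 14.9

From dP/dt = 0: 0.00831H* = 0.209, so H* = 25.2.
From dN/dt = 0: 0.686(1 - N*/142) = 0.0103·25.2, giving N* = 142·(1 - 0.378) = 88.4.
From dH/dt = 0: 0.00381·88.4 - 0.0751 = 0.0175P*, so P* = 0.262/0.0175 = 14.9.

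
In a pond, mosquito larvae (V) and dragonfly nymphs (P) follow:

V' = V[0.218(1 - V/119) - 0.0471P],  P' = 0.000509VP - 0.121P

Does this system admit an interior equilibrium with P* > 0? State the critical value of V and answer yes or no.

Threshold V = 238; K < 238, so no, the predator goes extinct.

The predator equation gives dP/dt > 0 only when V > 0.121/0.000509 = 238.
Without the predator, V → K = 119. Since 119 < 238, the predator cannot invade.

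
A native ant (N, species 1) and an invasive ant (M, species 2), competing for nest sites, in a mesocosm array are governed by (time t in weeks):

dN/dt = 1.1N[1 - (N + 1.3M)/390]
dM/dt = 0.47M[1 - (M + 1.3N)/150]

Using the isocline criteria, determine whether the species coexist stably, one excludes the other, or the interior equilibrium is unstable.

Compare the nullcline intercepts: K1/α12 = 390/1.3 = 300 > K2 = 150; K2/α21 = 150/1.3 = 115 < K1 = 390.
Since the inequalities point opposite ways, species 1 can invade but species 2 cannot.

species 1 excludes species 2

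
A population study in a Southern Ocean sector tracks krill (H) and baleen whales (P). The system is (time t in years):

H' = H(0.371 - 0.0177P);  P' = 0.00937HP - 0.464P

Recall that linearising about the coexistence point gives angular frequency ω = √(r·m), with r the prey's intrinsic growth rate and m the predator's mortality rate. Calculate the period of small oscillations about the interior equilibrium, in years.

Here r = 0.371 and m = 0.464, so r·m = 0.172.
ω = √0.172 = 0.415 per year, hence T = 2π/ω ≈ 15.1 years.

T ≈ 15.1 years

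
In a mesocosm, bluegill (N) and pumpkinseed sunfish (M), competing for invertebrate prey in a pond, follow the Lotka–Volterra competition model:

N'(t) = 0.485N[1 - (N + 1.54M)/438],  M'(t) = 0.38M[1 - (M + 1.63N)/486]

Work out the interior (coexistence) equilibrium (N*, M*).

Setting both brackets to zero gives the nullclines N + 1.54M = 438 and 1.63N + M = 486.
Substituting M = 486 - 1.63N into the first: N(1 - 1.54·1.63) = 438 - 1.54·486.
So N* = -310/-1.51 = 206, and then M* = 486 - 1.63·206 = 151.

N* ≈ 206, M* ≈ 151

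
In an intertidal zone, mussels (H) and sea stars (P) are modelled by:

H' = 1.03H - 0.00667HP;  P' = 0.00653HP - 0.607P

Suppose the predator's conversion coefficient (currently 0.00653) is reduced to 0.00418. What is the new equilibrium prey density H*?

H* ≈ 145

At the interior fixed point, setting dP/dt = 0 with P > 0 fixes H* = (predator death rate)/(HP coefficient) — independent of the other coefficients.
With the change, H* = 0.607/0.00418 = 145; it rises from 93.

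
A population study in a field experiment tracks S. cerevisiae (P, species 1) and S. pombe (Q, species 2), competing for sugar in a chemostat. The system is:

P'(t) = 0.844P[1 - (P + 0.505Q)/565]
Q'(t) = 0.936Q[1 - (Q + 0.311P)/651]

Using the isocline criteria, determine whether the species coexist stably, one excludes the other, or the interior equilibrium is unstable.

stable coexistence

Compare the nullcline intercepts: K1/α12 = 565/0.505 = 1120 > K2 = 651; K2/α21 = 651/0.311 = 2090 > K1 = 565.
Since both inequalities hold, each species can invade when rare, so the interior equilibrium is stable.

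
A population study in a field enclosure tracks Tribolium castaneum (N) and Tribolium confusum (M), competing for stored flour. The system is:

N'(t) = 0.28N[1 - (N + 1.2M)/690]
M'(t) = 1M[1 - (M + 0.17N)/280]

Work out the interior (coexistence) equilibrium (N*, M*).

Setting both brackets to zero gives the nullclines N + 1.2M = 690 and 0.17N + M = 280.
Substituting M = 280 - 0.17N into the first: N(1 - 1.2·0.17) = 690 - 1.2·280.
So N* = 354/0.796 = 445, and then M* = 280 - 0.17·445 = 204.

N* ≈ 445, M* ≈ 204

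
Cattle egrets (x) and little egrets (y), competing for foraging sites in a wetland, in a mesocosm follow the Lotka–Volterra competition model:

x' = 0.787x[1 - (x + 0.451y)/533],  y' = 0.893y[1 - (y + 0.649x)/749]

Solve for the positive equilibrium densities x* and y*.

x* ≈ 276, y* ≈ 570

Setting both brackets to zero gives the nullclines x + 0.451y = 533 and 0.649x + y = 749.
Substituting y = 749 - 0.649x into the first: x(1 - 0.451·0.649) = 533 - 0.451·749.
So x* = 195/0.707 = 276, and then y* = 749 - 0.649·276 = 570.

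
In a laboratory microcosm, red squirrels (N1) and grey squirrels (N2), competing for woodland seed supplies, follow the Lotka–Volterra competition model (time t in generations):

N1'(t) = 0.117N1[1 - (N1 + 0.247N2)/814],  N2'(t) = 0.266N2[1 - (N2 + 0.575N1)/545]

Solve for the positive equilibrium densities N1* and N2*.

N1* ≈ 792, N2* ≈ 89.7

Setting both brackets to zero gives the nullclines N1 + 0.247N2 = 814 and 0.575N1 + N2 = 545.
Substituting N2 = 545 - 0.575N1 into the first: N1(1 - 0.247·0.575) = 814 - 0.247·545.
So N1* = 679/0.858 = 792, and then N2* = 545 - 0.575·792 = 89.7.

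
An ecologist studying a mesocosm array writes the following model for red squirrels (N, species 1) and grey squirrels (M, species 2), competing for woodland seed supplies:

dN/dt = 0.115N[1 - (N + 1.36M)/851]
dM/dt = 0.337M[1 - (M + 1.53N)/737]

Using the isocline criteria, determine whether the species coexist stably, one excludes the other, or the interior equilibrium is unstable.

Compare the nullcline intercepts: K1/α12 = 851/1.36 = 626 < K2 = 737; K2/α21 = 737/1.53 = 482 < K1 = 851.
Since both are reversed, neither can invade when rare; the interior point is a saddle.

unstable coexistence (outcome depends on initial conditions)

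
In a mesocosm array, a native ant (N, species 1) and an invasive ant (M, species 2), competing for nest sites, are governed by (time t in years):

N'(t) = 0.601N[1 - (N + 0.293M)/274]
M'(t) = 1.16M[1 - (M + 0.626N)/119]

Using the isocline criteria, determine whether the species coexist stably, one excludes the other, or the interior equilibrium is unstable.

Compare the nullcline intercepts: K1/α12 = 274/0.293 = 935 > K2 = 119; K2/α21 = 119/0.626 = 190 < K1 = 274.
Since the inequalities point opposite ways, species 1 can invade but species 2 cannot.

species 1 excludes species 2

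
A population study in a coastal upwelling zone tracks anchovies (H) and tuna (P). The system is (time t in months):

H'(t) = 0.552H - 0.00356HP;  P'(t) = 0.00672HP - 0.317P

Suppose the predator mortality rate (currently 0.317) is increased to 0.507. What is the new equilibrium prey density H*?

H* ≈ 75.4

At the interior fixed point, setting dP/dt = 0 with P > 0 fixes H* = (predator death rate)/(HP coefficient) — independent of the other coefficients.
With the change, H* = 0.507/0.00672 = 75.4; it rises from 47.2.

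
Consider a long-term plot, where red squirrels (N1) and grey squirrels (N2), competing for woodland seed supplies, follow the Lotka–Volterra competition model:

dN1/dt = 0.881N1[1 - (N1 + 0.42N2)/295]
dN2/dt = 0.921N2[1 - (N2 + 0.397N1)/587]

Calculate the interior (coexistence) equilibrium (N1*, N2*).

N1* ≈ 58.2, N2* ≈ 564

Setting both brackets to zero gives the nullclines N1 + 0.42N2 = 295 and 0.397N1 + N2 = 587.
Substituting N2 = 587 - 0.397N1 into the first: N1(1 - 0.42·0.397) = 295 - 0.42·587.
So N1* = 48.5/0.833 = 58.2, and then N2* = 587 - 0.397·58.2 = 564.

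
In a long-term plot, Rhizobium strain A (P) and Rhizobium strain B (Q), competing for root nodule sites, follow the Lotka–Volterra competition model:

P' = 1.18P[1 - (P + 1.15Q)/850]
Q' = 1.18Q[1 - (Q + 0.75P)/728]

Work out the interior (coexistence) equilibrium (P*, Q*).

Setting both brackets to zero gives the nullclines P + 1.15Q = 850 and 0.75P + Q = 728.
Substituting Q = 728 - 0.75P into the first: P(1 - 1.15·0.75) = 850 - 1.15·728.
So P* = 12.8/0.138 = 93.1, and then Q* = 728 - 0.75·93.1 = 658.

P* ≈ 93.1, Q* ≈ 658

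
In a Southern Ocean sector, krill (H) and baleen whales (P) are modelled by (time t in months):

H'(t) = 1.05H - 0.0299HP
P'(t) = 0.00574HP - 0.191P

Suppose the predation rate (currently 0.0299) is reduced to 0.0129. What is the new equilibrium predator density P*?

P* ≈ 81.4

At the interior fixed point, setting dH/dt = 0 with H > 0 fixes P* = (prey growth rate)/(HP coefficient) — independent of the other coefficients.
With the change, P* = 1.05/0.0129 = 81.4; it rises from 35.1.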